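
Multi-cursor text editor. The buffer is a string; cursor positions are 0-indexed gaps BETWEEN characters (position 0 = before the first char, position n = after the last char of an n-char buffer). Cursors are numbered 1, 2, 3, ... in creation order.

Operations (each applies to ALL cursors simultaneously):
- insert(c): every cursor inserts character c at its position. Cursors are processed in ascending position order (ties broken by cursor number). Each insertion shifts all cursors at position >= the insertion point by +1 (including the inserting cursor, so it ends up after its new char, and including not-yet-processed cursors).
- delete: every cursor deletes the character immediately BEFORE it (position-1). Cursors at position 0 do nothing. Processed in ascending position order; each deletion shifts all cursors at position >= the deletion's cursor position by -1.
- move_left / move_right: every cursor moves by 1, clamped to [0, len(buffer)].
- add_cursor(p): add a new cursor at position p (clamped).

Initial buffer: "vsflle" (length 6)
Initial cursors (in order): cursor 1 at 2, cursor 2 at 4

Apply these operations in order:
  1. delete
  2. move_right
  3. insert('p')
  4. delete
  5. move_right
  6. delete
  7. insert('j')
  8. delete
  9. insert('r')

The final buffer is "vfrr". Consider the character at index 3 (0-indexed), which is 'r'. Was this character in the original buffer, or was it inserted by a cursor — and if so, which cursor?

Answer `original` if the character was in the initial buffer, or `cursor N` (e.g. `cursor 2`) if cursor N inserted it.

Answer: cursor 2

Derivation:
After op 1 (delete): buffer="vfle" (len 4), cursors c1@1 c2@2, authorship ....
After op 2 (move_right): buffer="vfle" (len 4), cursors c1@2 c2@3, authorship ....
After op 3 (insert('p')): buffer="vfplpe" (len 6), cursors c1@3 c2@5, authorship ..1.2.
After op 4 (delete): buffer="vfle" (len 4), cursors c1@2 c2@3, authorship ....
After op 5 (move_right): buffer="vfle" (len 4), cursors c1@3 c2@4, authorship ....
After op 6 (delete): buffer="vf" (len 2), cursors c1@2 c2@2, authorship ..
After op 7 (insert('j')): buffer="vfjj" (len 4), cursors c1@4 c2@4, authorship ..12
After op 8 (delete): buffer="vf" (len 2), cursors c1@2 c2@2, authorship ..
After op 9 (insert('r')): buffer="vfrr" (len 4), cursors c1@4 c2@4, authorship ..12
Authorship (.=original, N=cursor N): . . 1 2
Index 3: author = 2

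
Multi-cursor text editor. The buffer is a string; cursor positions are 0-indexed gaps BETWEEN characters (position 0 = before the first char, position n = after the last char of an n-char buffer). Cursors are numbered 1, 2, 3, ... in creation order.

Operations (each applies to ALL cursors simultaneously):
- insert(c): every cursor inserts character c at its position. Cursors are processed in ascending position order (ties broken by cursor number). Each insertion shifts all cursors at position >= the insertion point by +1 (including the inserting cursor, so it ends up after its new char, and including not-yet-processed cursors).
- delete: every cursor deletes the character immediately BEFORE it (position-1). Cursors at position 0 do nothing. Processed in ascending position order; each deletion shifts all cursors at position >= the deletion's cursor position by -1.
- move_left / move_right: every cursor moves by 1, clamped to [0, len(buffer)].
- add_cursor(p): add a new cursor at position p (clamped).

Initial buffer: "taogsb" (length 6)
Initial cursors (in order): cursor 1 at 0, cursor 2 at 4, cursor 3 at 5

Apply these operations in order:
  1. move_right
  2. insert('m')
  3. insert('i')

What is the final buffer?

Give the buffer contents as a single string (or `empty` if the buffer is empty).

After op 1 (move_right): buffer="taogsb" (len 6), cursors c1@1 c2@5 c3@6, authorship ......
After op 2 (insert('m')): buffer="tmaogsmbm" (len 9), cursors c1@2 c2@7 c3@9, authorship .1....2.3
After op 3 (insert('i')): buffer="tmiaogsmibmi" (len 12), cursors c1@3 c2@9 c3@12, authorship .11....22.33

Answer: tmiaogsmibmi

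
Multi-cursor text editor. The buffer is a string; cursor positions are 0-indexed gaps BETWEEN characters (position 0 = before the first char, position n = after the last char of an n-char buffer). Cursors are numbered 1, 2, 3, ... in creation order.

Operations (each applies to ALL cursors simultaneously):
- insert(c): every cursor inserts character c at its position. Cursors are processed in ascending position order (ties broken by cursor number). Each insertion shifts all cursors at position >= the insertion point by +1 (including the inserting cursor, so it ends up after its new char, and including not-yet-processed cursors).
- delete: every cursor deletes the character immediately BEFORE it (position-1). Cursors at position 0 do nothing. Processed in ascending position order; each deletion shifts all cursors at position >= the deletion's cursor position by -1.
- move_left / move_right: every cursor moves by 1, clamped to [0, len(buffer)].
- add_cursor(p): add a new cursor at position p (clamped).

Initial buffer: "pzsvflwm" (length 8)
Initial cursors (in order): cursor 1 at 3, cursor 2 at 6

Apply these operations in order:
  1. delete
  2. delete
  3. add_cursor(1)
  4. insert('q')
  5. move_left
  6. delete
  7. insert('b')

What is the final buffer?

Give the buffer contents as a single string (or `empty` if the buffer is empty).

Answer: bbqbqwm

Derivation:
After op 1 (delete): buffer="pzvfwm" (len 6), cursors c1@2 c2@4, authorship ......
After op 2 (delete): buffer="pvwm" (len 4), cursors c1@1 c2@2, authorship ....
After op 3 (add_cursor(1)): buffer="pvwm" (len 4), cursors c1@1 c3@1 c2@2, authorship ....
After op 4 (insert('q')): buffer="pqqvqwm" (len 7), cursors c1@3 c3@3 c2@5, authorship .13.2..
After op 5 (move_left): buffer="pqqvqwm" (len 7), cursors c1@2 c3@2 c2@4, authorship .13.2..
After op 6 (delete): buffer="qqwm" (len 4), cursors c1@0 c3@0 c2@1, authorship 32..
After op 7 (insert('b')): buffer="bbqbqwm" (len 7), cursors c1@2 c3@2 c2@4, authorship 13322..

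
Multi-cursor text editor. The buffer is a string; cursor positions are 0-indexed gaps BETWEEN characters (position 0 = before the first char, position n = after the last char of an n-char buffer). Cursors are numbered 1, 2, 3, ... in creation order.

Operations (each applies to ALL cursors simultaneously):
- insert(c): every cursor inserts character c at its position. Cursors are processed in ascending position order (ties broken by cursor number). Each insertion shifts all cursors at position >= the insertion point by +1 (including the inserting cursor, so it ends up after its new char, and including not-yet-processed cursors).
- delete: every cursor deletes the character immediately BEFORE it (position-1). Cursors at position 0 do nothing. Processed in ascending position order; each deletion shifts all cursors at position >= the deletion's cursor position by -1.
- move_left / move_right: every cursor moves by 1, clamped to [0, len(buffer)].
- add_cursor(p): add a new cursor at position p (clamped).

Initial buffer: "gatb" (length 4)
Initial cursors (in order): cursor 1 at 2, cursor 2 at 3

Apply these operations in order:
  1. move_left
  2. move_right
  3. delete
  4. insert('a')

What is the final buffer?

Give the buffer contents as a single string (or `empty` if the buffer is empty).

After op 1 (move_left): buffer="gatb" (len 4), cursors c1@1 c2@2, authorship ....
After op 2 (move_right): buffer="gatb" (len 4), cursors c1@2 c2@3, authorship ....
After op 3 (delete): buffer="gb" (len 2), cursors c1@1 c2@1, authorship ..
After op 4 (insert('a')): buffer="gaab" (len 4), cursors c1@3 c2@3, authorship .12.

Answer: gaab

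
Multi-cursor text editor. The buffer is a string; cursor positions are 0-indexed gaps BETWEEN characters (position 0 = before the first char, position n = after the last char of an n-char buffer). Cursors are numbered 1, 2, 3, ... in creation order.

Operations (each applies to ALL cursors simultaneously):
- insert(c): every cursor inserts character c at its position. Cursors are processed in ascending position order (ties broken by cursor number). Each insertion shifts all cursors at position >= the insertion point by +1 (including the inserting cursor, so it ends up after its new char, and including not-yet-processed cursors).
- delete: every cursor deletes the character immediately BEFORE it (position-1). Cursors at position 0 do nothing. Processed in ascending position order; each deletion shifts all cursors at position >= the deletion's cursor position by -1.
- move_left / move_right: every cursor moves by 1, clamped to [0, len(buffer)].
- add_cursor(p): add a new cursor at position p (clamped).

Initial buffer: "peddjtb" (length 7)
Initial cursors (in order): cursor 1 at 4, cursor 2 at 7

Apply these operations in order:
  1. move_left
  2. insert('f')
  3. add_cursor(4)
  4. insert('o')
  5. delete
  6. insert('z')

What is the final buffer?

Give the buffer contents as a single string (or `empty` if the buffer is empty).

After op 1 (move_left): buffer="peddjtb" (len 7), cursors c1@3 c2@6, authorship .......
After op 2 (insert('f')): buffer="pedfdjtfb" (len 9), cursors c1@4 c2@8, authorship ...1...2.
After op 3 (add_cursor(4)): buffer="pedfdjtfb" (len 9), cursors c1@4 c3@4 c2@8, authorship ...1...2.
After op 4 (insert('o')): buffer="pedfoodjtfob" (len 12), cursors c1@6 c3@6 c2@11, authorship ...113...22.
After op 5 (delete): buffer="pedfdjtfb" (len 9), cursors c1@4 c3@4 c2@8, authorship ...1...2.
After op 6 (insert('z')): buffer="pedfzzdjtfzb" (len 12), cursors c1@6 c3@6 c2@11, authorship ...113...22.

Answer: pedfzzdjtfzb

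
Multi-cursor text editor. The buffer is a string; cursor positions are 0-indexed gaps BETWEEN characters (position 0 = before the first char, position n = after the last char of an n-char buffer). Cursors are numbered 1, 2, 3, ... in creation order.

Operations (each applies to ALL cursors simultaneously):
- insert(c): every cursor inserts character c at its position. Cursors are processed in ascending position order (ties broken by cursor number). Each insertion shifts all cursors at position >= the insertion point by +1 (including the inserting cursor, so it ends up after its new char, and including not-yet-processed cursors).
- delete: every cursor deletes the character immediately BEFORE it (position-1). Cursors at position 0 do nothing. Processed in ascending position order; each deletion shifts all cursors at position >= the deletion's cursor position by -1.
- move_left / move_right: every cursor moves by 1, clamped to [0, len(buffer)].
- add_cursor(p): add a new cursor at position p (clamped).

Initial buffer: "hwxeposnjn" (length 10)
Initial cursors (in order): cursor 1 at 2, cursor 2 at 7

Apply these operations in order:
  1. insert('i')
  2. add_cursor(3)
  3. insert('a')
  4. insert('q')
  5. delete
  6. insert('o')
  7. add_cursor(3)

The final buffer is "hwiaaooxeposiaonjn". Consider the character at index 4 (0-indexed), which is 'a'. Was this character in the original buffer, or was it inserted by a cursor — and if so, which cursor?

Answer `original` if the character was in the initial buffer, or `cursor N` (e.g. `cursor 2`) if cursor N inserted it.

Answer: cursor 3

Derivation:
After op 1 (insert('i')): buffer="hwixeposinjn" (len 12), cursors c1@3 c2@9, authorship ..1.....2...
After op 2 (add_cursor(3)): buffer="hwixeposinjn" (len 12), cursors c1@3 c3@3 c2@9, authorship ..1.....2...
After op 3 (insert('a')): buffer="hwiaaxeposianjn" (len 15), cursors c1@5 c3@5 c2@12, authorship ..113.....22...
After op 4 (insert('q')): buffer="hwiaaqqxeposiaqnjn" (len 18), cursors c1@7 c3@7 c2@15, authorship ..11313.....222...
After op 5 (delete): buffer="hwiaaxeposianjn" (len 15), cursors c1@5 c3@5 c2@12, authorship ..113.....22...
After op 6 (insert('o')): buffer="hwiaaooxeposiaonjn" (len 18), cursors c1@7 c3@7 c2@15, authorship ..11313.....222...
After op 7 (add_cursor(3)): buffer="hwiaaooxeposiaonjn" (len 18), cursors c4@3 c1@7 c3@7 c2@15, authorship ..11313.....222...
Authorship (.=original, N=cursor N): . . 1 1 3 1 3 . . . . . 2 2 2 . . .
Index 4: author = 3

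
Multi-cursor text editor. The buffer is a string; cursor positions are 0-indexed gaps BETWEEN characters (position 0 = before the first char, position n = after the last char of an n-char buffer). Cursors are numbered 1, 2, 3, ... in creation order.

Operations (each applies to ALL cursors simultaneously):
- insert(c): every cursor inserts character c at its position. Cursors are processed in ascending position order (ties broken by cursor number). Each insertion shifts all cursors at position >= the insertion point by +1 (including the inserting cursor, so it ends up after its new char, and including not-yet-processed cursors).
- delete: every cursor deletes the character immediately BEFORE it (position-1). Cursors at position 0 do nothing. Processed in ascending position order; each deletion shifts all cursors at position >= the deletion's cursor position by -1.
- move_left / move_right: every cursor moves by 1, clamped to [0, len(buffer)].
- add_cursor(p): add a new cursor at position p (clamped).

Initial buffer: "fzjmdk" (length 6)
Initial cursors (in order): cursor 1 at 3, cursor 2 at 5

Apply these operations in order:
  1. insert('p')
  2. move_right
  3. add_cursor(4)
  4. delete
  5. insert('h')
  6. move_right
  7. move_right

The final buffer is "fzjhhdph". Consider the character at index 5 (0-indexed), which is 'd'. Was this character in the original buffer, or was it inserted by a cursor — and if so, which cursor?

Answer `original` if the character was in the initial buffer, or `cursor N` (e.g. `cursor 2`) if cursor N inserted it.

Answer: original

Derivation:
After op 1 (insert('p')): buffer="fzjpmdpk" (len 8), cursors c1@4 c2@7, authorship ...1..2.
After op 2 (move_right): buffer="fzjpmdpk" (len 8), cursors c1@5 c2@8, authorship ...1..2.
After op 3 (add_cursor(4)): buffer="fzjpmdpk" (len 8), cursors c3@4 c1@5 c2@8, authorship ...1..2.
After op 4 (delete): buffer="fzjdp" (len 5), cursors c1@3 c3@3 c2@5, authorship ....2
After op 5 (insert('h')): buffer="fzjhhdph" (len 8), cursors c1@5 c3@5 c2@8, authorship ...13.22
After op 6 (move_right): buffer="fzjhhdph" (len 8), cursors c1@6 c3@6 c2@8, authorship ...13.22
After op 7 (move_right): buffer="fzjhhdph" (len 8), cursors c1@7 c3@7 c2@8, authorship ...13.22
Authorship (.=original, N=cursor N): . . . 1 3 . 2 2
Index 5: author = original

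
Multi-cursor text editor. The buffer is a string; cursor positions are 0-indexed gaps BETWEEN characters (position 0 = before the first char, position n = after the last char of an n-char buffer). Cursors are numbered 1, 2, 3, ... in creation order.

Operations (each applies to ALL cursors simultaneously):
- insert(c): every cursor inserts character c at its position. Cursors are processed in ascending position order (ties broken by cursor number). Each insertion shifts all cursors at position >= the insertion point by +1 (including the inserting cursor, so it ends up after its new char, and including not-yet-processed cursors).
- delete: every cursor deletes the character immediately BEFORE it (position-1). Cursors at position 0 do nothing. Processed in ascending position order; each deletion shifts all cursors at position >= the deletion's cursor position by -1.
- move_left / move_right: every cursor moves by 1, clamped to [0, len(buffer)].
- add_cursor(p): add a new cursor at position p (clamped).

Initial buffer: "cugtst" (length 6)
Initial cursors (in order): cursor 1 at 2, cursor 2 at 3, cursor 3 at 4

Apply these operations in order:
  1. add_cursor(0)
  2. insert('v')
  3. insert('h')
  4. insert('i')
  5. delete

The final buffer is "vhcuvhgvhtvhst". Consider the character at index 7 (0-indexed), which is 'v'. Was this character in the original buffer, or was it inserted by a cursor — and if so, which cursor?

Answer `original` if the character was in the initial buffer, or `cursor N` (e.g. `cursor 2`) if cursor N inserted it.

Answer: cursor 2

Derivation:
After op 1 (add_cursor(0)): buffer="cugtst" (len 6), cursors c4@0 c1@2 c2@3 c3@4, authorship ......
After op 2 (insert('v')): buffer="vcuvgvtvst" (len 10), cursors c4@1 c1@4 c2@6 c3@8, authorship 4..1.2.3..
After op 3 (insert('h')): buffer="vhcuvhgvhtvhst" (len 14), cursors c4@2 c1@6 c2@9 c3@12, authorship 44..11.22.33..
After op 4 (insert('i')): buffer="vhicuvhigvhitvhist" (len 18), cursors c4@3 c1@8 c2@12 c3@16, authorship 444..111.222.333..
After op 5 (delete): buffer="vhcuvhgvhtvhst" (len 14), cursors c4@2 c1@6 c2@9 c3@12, authorship 44..11.22.33..
Authorship (.=original, N=cursor N): 4 4 . . 1 1 . 2 2 . 3 3 . .
Index 7: author = 2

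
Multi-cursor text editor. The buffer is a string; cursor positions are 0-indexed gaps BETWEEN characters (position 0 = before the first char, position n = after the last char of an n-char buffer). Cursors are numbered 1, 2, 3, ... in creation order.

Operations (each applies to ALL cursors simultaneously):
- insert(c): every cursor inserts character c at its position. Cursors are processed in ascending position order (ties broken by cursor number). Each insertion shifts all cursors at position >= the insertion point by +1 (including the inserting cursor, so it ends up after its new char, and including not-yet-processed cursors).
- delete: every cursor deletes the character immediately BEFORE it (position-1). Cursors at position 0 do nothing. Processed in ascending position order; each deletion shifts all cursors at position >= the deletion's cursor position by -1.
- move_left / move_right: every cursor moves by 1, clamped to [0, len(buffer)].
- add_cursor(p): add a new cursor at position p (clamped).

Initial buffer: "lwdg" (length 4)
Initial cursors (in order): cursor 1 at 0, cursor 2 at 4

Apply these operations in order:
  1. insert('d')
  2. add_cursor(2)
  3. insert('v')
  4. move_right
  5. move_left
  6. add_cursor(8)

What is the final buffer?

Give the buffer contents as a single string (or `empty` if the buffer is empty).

Answer: dvlvwdgdv

Derivation:
After op 1 (insert('d')): buffer="dlwdgd" (len 6), cursors c1@1 c2@6, authorship 1....2
After op 2 (add_cursor(2)): buffer="dlwdgd" (len 6), cursors c1@1 c3@2 c2@6, authorship 1....2
After op 3 (insert('v')): buffer="dvlvwdgdv" (len 9), cursors c1@2 c3@4 c2@9, authorship 11.3...22
After op 4 (move_right): buffer="dvlvwdgdv" (len 9), cursors c1@3 c3@5 c2@9, authorship 11.3...22
After op 5 (move_left): buffer="dvlvwdgdv" (len 9), cursors c1@2 c3@4 c2@8, authorship 11.3...22
After op 6 (add_cursor(8)): buffer="dvlvwdgdv" (len 9), cursors c1@2 c3@4 c2@8 c4@8, authorship 11.3...22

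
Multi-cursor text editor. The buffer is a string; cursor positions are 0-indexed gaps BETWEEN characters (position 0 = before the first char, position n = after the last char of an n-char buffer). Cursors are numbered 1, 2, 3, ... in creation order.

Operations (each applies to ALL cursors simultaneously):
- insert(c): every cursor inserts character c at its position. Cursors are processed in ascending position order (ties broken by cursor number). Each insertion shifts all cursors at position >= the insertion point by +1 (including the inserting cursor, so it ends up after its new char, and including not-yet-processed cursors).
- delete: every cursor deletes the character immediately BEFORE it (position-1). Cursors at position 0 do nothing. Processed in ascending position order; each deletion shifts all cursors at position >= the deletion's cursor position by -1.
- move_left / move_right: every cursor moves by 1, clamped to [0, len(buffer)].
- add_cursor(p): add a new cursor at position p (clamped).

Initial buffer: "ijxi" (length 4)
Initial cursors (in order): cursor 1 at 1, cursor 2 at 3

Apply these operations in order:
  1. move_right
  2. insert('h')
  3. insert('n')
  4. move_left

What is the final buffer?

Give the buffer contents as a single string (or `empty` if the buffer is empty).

After op 1 (move_right): buffer="ijxi" (len 4), cursors c1@2 c2@4, authorship ....
After op 2 (insert('h')): buffer="ijhxih" (len 6), cursors c1@3 c2@6, authorship ..1..2
After op 3 (insert('n')): buffer="ijhnxihn" (len 8), cursors c1@4 c2@8, authorship ..11..22
After op 4 (move_left): buffer="ijhnxihn" (len 8), cursors c1@3 c2@7, authorship ..11..22

Answer: ijhnxihn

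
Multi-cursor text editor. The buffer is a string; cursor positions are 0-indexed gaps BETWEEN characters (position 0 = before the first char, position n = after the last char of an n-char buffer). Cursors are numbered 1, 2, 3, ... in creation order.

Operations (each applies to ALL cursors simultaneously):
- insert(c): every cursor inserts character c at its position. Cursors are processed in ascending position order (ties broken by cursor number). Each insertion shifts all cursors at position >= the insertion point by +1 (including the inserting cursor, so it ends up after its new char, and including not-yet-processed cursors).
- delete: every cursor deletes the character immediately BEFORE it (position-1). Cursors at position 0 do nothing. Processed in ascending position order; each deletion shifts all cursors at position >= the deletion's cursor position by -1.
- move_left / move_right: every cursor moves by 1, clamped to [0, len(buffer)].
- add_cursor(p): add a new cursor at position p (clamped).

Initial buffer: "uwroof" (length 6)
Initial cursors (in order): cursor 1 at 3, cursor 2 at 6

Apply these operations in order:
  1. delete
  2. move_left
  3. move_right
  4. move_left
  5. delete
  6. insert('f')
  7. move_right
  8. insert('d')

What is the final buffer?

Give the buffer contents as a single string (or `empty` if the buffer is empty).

Answer: fwdfod

Derivation:
After op 1 (delete): buffer="uwoo" (len 4), cursors c1@2 c2@4, authorship ....
After op 2 (move_left): buffer="uwoo" (len 4), cursors c1@1 c2@3, authorship ....
After op 3 (move_right): buffer="uwoo" (len 4), cursors c1@2 c2@4, authorship ....
After op 4 (move_left): buffer="uwoo" (len 4), cursors c1@1 c2@3, authorship ....
After op 5 (delete): buffer="wo" (len 2), cursors c1@0 c2@1, authorship ..
After op 6 (insert('f')): buffer="fwfo" (len 4), cursors c1@1 c2@3, authorship 1.2.
After op 7 (move_right): buffer="fwfo" (len 4), cursors c1@2 c2@4, authorship 1.2.
After op 8 (insert('d')): buffer="fwdfod" (len 6), cursors c1@3 c2@6, authorship 1.12.2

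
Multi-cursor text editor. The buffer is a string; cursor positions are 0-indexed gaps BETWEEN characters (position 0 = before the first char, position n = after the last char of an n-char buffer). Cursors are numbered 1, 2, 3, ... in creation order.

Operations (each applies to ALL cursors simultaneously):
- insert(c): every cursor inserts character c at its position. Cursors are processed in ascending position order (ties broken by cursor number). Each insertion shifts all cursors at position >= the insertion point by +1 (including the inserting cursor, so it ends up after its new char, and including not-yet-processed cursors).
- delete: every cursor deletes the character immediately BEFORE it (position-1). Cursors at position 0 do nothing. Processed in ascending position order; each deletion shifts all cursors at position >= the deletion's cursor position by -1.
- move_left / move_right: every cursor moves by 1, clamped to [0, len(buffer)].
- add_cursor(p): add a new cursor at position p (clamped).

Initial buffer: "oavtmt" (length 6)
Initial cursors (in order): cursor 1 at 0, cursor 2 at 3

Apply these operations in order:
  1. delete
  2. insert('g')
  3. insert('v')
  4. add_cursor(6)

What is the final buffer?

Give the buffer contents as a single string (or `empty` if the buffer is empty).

Answer: gvoagvtmt

Derivation:
After op 1 (delete): buffer="oatmt" (len 5), cursors c1@0 c2@2, authorship .....
After op 2 (insert('g')): buffer="goagtmt" (len 7), cursors c1@1 c2@4, authorship 1..2...
After op 3 (insert('v')): buffer="gvoagvtmt" (len 9), cursors c1@2 c2@6, authorship 11..22...
After op 4 (add_cursor(6)): buffer="gvoagvtmt" (len 9), cursors c1@2 c2@6 c3@6, authorship 11..22...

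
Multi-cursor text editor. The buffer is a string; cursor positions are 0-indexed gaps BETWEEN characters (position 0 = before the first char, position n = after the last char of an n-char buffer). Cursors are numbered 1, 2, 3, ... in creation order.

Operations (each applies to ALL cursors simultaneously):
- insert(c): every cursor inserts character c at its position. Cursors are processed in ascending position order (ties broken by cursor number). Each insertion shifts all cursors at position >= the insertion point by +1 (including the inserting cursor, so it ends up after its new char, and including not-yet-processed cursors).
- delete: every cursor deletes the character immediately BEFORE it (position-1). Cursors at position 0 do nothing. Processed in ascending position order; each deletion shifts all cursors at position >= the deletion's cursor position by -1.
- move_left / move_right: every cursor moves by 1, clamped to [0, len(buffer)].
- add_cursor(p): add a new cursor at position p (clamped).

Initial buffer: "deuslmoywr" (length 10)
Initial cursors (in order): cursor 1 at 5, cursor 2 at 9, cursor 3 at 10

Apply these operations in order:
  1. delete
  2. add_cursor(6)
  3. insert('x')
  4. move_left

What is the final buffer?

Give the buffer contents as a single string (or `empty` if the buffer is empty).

Answer: deusxmoxyxx

Derivation:
After op 1 (delete): buffer="deusmoy" (len 7), cursors c1@4 c2@7 c3@7, authorship .......
After op 2 (add_cursor(6)): buffer="deusmoy" (len 7), cursors c1@4 c4@6 c2@7 c3@7, authorship .......
After op 3 (insert('x')): buffer="deusxmoxyxx" (len 11), cursors c1@5 c4@8 c2@11 c3@11, authorship ....1..4.23
After op 4 (move_left): buffer="deusxmoxyxx" (len 11), cursors c1@4 c4@7 c2@10 c3@10, authorship ....1..4.23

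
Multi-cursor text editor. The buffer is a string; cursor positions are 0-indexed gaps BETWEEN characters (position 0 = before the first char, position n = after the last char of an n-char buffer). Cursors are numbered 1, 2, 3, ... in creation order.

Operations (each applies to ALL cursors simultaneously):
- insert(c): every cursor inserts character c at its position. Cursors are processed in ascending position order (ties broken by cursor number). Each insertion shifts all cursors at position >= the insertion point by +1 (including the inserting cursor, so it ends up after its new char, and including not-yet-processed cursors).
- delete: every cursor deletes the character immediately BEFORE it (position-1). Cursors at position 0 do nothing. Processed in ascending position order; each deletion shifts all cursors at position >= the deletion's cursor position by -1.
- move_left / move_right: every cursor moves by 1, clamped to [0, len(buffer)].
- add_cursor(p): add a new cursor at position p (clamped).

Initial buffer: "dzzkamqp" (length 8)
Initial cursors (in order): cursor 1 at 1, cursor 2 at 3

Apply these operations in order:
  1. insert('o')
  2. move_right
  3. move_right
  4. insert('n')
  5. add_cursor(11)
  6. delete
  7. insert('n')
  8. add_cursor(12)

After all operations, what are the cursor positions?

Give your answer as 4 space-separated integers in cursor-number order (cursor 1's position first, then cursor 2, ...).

After op 1 (insert('o')): buffer="dozzokamqp" (len 10), cursors c1@2 c2@5, authorship .1..2.....
After op 2 (move_right): buffer="dozzokamqp" (len 10), cursors c1@3 c2@6, authorship .1..2.....
After op 3 (move_right): buffer="dozzokamqp" (len 10), cursors c1@4 c2@7, authorship .1..2.....
After op 4 (insert('n')): buffer="dozznokanmqp" (len 12), cursors c1@5 c2@9, authorship .1..12..2...
After op 5 (add_cursor(11)): buffer="dozznokanmqp" (len 12), cursors c1@5 c2@9 c3@11, authorship .1..12..2...
After op 6 (delete): buffer="dozzokamp" (len 9), cursors c1@4 c2@7 c3@8, authorship .1..2....
After op 7 (insert('n')): buffer="dozznokanmnp" (len 12), cursors c1@5 c2@9 c3@11, authorship .1..12..2.3.
After op 8 (add_cursor(12)): buffer="dozznokanmnp" (len 12), cursors c1@5 c2@9 c3@11 c4@12, authorship .1..12..2.3.

Answer: 5 9 11 12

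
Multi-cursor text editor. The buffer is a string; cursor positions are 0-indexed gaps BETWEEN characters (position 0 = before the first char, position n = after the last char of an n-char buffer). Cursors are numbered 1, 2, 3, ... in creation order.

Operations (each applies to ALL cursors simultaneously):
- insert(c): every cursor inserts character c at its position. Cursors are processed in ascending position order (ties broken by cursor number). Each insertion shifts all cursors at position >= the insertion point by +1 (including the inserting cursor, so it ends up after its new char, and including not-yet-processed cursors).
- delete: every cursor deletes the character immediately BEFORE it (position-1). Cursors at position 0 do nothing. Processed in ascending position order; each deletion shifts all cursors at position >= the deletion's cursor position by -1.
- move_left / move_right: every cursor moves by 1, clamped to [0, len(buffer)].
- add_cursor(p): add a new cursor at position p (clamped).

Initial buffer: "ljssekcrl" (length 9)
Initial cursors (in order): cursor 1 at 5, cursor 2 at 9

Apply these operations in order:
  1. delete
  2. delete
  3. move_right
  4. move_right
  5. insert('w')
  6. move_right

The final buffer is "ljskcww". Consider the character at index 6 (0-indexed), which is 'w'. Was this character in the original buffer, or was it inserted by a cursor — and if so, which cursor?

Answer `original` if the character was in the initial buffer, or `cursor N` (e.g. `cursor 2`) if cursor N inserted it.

After op 1 (delete): buffer="ljsskcr" (len 7), cursors c1@4 c2@7, authorship .......
After op 2 (delete): buffer="ljskc" (len 5), cursors c1@3 c2@5, authorship .....
After op 3 (move_right): buffer="ljskc" (len 5), cursors c1@4 c2@5, authorship .....
After op 4 (move_right): buffer="ljskc" (len 5), cursors c1@5 c2@5, authorship .....
After op 5 (insert('w')): buffer="ljskcww" (len 7), cursors c1@7 c2@7, authorship .....12
After op 6 (move_right): buffer="ljskcww" (len 7), cursors c1@7 c2@7, authorship .....12
Authorship (.=original, N=cursor N): . . . . . 1 2
Index 6: author = 2

Answer: cursor 2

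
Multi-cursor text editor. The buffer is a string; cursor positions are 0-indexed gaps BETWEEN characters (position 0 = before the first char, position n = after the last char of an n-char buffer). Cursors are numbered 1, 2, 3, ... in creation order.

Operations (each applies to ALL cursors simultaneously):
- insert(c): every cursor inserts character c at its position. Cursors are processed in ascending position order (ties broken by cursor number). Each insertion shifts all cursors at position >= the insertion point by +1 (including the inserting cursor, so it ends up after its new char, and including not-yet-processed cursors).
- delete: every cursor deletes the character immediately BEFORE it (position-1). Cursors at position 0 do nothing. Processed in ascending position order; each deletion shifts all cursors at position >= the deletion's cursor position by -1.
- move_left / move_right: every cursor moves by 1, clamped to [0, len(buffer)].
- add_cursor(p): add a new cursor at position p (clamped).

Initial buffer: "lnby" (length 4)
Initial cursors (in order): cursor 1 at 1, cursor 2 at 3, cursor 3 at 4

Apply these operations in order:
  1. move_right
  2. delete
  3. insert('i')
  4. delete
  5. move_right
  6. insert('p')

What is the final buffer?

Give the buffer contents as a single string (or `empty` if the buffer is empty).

Answer: lppp

Derivation:
After op 1 (move_right): buffer="lnby" (len 4), cursors c1@2 c2@4 c3@4, authorship ....
After op 2 (delete): buffer="l" (len 1), cursors c1@1 c2@1 c3@1, authorship .
After op 3 (insert('i')): buffer="liii" (len 4), cursors c1@4 c2@4 c3@4, authorship .123
After op 4 (delete): buffer="l" (len 1), cursors c1@1 c2@1 c3@1, authorship .
After op 5 (move_right): buffer="l" (len 1), cursors c1@1 c2@1 c3@1, authorship .
After op 6 (insert('p')): buffer="lppp" (len 4), cursors c1@4 c2@4 c3@4, authorship .123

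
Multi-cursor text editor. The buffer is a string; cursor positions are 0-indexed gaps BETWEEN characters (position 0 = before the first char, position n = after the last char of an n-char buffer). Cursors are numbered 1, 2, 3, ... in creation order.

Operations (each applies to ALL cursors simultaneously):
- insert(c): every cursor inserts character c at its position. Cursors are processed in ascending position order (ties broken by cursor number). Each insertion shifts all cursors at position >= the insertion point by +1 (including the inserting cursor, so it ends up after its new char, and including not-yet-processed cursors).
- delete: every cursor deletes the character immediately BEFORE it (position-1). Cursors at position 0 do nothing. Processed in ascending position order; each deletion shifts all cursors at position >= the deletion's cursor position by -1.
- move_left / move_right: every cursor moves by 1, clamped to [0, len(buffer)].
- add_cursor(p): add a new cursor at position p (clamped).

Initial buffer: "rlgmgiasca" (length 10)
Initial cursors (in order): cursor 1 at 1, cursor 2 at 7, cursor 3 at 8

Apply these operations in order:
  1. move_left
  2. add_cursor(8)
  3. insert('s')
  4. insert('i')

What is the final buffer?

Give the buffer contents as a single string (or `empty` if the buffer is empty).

Answer: sirlgmgisiasissica

Derivation:
After op 1 (move_left): buffer="rlgmgiasca" (len 10), cursors c1@0 c2@6 c3@7, authorship ..........
After op 2 (add_cursor(8)): buffer="rlgmgiasca" (len 10), cursors c1@0 c2@6 c3@7 c4@8, authorship ..........
After op 3 (insert('s')): buffer="srlgmgisasssca" (len 14), cursors c1@1 c2@8 c3@10 c4@12, authorship 1......2.3.4..
After op 4 (insert('i')): buffer="sirlgmgisiasissica" (len 18), cursors c1@2 c2@10 c3@13 c4@16, authorship 11......22.33.44..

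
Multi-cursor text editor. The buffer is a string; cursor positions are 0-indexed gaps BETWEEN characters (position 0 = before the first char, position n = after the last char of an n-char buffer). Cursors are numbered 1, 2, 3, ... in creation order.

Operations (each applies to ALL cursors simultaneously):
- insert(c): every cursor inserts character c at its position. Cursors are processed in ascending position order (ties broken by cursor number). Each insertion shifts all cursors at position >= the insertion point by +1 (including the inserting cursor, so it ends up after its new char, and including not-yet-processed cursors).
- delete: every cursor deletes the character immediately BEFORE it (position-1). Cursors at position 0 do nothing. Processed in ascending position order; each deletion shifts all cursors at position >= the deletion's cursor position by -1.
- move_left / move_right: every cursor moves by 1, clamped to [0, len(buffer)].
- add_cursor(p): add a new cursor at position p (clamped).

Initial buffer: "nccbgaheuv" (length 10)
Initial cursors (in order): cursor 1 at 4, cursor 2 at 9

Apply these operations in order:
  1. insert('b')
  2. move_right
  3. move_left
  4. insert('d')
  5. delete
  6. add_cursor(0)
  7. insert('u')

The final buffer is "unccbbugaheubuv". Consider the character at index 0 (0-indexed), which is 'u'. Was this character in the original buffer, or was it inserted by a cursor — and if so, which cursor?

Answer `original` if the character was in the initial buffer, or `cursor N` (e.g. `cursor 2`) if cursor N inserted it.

After op 1 (insert('b')): buffer="nccbbgaheubv" (len 12), cursors c1@5 c2@11, authorship ....1.....2.
After op 2 (move_right): buffer="nccbbgaheubv" (len 12), cursors c1@6 c2@12, authorship ....1.....2.
After op 3 (move_left): buffer="nccbbgaheubv" (len 12), cursors c1@5 c2@11, authorship ....1.....2.
After op 4 (insert('d')): buffer="nccbbdgaheubdv" (len 14), cursors c1@6 c2@13, authorship ....11.....22.
After op 5 (delete): buffer="nccbbgaheubv" (len 12), cursors c1@5 c2@11, authorship ....1.....2.
After op 6 (add_cursor(0)): buffer="nccbbgaheubv" (len 12), cursors c3@0 c1@5 c2@11, authorship ....1.....2.
After op 7 (insert('u')): buffer="unccbbugaheubuv" (len 15), cursors c3@1 c1@7 c2@14, authorship 3....11.....22.
Authorship (.=original, N=cursor N): 3 . . . . 1 1 . . . . . 2 2 .
Index 0: author = 3

Answer: cursor 3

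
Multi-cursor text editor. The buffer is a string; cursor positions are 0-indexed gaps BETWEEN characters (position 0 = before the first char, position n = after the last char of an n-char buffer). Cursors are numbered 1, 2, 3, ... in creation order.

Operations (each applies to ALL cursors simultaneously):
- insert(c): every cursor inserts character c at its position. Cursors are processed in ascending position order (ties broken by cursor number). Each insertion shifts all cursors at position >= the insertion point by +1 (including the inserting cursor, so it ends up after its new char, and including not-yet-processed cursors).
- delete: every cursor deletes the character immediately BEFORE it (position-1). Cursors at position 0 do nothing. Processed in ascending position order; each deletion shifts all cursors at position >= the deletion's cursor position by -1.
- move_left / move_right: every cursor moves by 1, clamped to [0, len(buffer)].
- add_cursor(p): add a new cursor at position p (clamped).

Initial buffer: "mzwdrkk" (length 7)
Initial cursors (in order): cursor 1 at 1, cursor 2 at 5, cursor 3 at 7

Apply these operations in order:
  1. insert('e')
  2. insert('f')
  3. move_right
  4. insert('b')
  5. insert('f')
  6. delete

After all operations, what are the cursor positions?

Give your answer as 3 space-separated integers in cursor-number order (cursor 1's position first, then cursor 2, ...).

After op 1 (insert('e')): buffer="mezwdrekke" (len 10), cursors c1@2 c2@7 c3@10, authorship .1....2..3
After op 2 (insert('f')): buffer="mefzwdrefkkef" (len 13), cursors c1@3 c2@9 c3@13, authorship .11....22..33
After op 3 (move_right): buffer="mefzwdrefkkef" (len 13), cursors c1@4 c2@10 c3@13, authorship .11....22..33
After op 4 (insert('b')): buffer="mefzbwdrefkbkefb" (len 16), cursors c1@5 c2@12 c3@16, authorship .11.1...22.2.333
After op 5 (insert('f')): buffer="mefzbfwdrefkbfkefbf" (len 19), cursors c1@6 c2@14 c3@19, authorship .11.11...22.22.3333
After op 6 (delete): buffer="mefzbwdrefkbkefb" (len 16), cursors c1@5 c2@12 c3@16, authorship .11.1...22.2.333

Answer: 5 12 16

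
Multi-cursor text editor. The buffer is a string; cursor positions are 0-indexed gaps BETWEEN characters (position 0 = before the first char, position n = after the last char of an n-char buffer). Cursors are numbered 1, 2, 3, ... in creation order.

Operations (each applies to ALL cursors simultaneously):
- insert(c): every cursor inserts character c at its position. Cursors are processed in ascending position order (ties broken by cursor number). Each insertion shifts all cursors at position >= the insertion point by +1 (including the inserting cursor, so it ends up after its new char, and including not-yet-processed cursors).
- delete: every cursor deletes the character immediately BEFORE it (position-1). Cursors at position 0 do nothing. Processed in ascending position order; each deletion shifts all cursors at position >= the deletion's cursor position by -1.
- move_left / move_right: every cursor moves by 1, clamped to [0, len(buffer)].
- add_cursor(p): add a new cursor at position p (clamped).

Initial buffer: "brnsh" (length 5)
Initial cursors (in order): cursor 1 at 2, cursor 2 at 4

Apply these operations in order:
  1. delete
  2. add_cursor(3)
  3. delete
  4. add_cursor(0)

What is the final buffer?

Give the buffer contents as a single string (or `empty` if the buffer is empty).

After op 1 (delete): buffer="bnh" (len 3), cursors c1@1 c2@2, authorship ...
After op 2 (add_cursor(3)): buffer="bnh" (len 3), cursors c1@1 c2@2 c3@3, authorship ...
After op 3 (delete): buffer="" (len 0), cursors c1@0 c2@0 c3@0, authorship 
After op 4 (add_cursor(0)): buffer="" (len 0), cursors c1@0 c2@0 c3@0 c4@0, authorship 

Answer: empty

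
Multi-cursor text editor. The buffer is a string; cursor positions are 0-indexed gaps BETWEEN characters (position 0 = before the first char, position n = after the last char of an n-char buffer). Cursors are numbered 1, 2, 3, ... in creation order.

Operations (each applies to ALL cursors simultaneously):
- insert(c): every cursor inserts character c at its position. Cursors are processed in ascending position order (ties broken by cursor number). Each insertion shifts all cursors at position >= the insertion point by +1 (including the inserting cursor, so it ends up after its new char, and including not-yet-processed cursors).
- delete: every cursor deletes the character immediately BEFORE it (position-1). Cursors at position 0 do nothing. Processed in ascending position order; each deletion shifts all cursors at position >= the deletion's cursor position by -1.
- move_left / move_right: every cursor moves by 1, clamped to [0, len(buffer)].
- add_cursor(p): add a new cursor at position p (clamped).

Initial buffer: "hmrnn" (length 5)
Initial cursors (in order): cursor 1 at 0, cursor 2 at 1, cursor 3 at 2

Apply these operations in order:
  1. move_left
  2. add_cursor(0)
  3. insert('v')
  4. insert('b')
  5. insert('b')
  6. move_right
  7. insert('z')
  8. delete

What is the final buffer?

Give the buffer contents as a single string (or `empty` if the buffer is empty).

After op 1 (move_left): buffer="hmrnn" (len 5), cursors c1@0 c2@0 c3@1, authorship .....
After op 2 (add_cursor(0)): buffer="hmrnn" (len 5), cursors c1@0 c2@0 c4@0 c3@1, authorship .....
After op 3 (insert('v')): buffer="vvvhvmrnn" (len 9), cursors c1@3 c2@3 c4@3 c3@5, authorship 124.3....
After op 4 (insert('b')): buffer="vvvbbbhvbmrnn" (len 13), cursors c1@6 c2@6 c4@6 c3@9, authorship 124124.33....
After op 5 (insert('b')): buffer="vvvbbbbbbhvbbmrnn" (len 17), cursors c1@9 c2@9 c4@9 c3@13, authorship 124124124.333....
After op 6 (move_right): buffer="vvvbbbbbbhvbbmrnn" (len 17), cursors c1@10 c2@10 c4@10 c3@14, authorship 124124124.333....
After op 7 (insert('z')): buffer="vvvbbbbbbhzzzvbbmzrnn" (len 21), cursors c1@13 c2@13 c4@13 c3@18, authorship 124124124.124333.3...
After op 8 (delete): buffer="vvvbbbbbbhvbbmrnn" (len 17), cursors c1@10 c2@10 c4@10 c3@14, authorship 124124124.333....

Answer: vvvbbbbbbhvbbmrnn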